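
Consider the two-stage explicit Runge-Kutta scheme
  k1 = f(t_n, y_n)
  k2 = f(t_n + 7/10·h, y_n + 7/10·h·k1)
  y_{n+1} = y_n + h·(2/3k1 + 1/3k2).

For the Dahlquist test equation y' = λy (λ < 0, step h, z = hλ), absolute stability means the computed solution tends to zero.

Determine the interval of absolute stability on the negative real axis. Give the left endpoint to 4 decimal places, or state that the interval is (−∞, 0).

(-4.2857, 0).

Set f=λy, z=hλ:
  k1=λy_n ⇒ h·k1=z·y_n;  k2=λ(1+7/10z)y_n ⇒ h·k2=z(1+7/10z)y_n
  y_{n+1}/y_n = 1 + 2/3z + 1/3z(1+7/10z) = 1 + z + 7/30z²
  R(z) = 1 + z + 7/30z².

Find x<0 with |R(x)|<1.
x=-1.09: |R|=0.1872
R=1: x+7/30x²=0 ⇒ x=−30/7=-4.2857; min R=1−1/(4·7/30)=-0.0714>−1
Confirm numerically:
  x=-4.084: |R|=0.80778 <1
  x=-3.774: |R|=0.54938 <1
  x=-3.370: |R|=0.27994 <1
  x=-2.465: |R|=0.04721 <1
  x=-4.879: |R|=1.67542 >1
  x=-4.818: |R|=1.59840 >1
  x=-4.638: |R|=1.38124 >1
Interval (-4.2857, 0).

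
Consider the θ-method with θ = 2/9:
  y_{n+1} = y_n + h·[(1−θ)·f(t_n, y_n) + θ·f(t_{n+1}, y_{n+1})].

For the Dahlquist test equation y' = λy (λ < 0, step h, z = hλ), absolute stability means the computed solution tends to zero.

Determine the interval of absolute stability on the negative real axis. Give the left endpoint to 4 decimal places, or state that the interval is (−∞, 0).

(-3.6000, 0).

Test eqn y'=λy, z=hλ:
  y_{n+1} = y_n + z·[7/9·y_n + 2/9·y_{n+1}] ⇒ (1 − 2/9z)y_{n+1} = (1 + 7/9z)y_n
  Hence R(z) = (1 + 7/9z)/(1 − 2/9z).

Need |R(x)|<1, x<0.
x=-0.9: |R|=0.2500
R=−1: 1+7/9x = −1+2/9x ⇒ -5/9x=2 ⇒ x=2/(-5/9)=-3.6000
Confirm numerically:
  x=-3.065: |R|=0.82320 <1
  x=-2.788: |R|=0.72146 <1
  x=-2.729: |R|=0.69878 <1
  x=-2.604: |R|=0.64949 <1
  x=-4.108: |R|=1.14754 >1
  x=-4.049: |R|=1.13130 >1
  x=-3.852: |R|=1.07543 >1
Interval (-3.6000, 0).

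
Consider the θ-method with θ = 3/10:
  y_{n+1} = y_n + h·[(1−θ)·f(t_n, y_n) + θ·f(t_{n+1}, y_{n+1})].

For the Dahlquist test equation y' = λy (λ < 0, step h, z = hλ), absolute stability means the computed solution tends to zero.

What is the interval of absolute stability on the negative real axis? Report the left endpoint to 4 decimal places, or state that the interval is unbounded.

With y'=λy (z=hλ):
  y_{n+1} = y_n + z·[7/10·y_n + 3/10·y_{n+1}] ⇒ (1 − 3/10z)y_{n+1} = (1 + 7/10z)y_n
  R(z) = (1 + 7/10z)/(1 − 3/10z).

Find x<0 with |R(x)|<1.
x=-1.13: |R|=0.1561
R=−1: 1+7/10x = −1+3/10x ⇒ -2/5x=2 ⇒ x=2/(-2/5)=-5.0000
Confirm numerically:
  x=-3.907: |R|=0.79872 <1
  x=-3.880: |R|=0.79298 <1
  x=-2.941: |R|=0.56245 <1
  x=-5.159: |R|=1.02496 >1
  x=-5.025: |R|=1.00399 >1
So |R|<1 on (-5.0000, 0).

(-5.0000, 0).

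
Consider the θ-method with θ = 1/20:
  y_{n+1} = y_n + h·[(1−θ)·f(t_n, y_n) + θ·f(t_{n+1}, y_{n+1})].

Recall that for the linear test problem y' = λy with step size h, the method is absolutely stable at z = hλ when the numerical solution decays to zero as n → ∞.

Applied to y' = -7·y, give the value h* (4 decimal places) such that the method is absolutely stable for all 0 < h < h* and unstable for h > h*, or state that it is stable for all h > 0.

Set f=λy, z=hλ:
  y_{n+1} = y_n + z·[19/20·y_n + 1/20·y_{n+1}] ⇒ (1 − 1/20z)y_{n+1} = (1 + 19/20z)y_n
  so R(z) = (1 + 19/20z)/(1 − 1/20z).

Need |R(x)|<1, x<0.
x=-1.21: |R|=0.1410
R=−1: 1+19/20x = −1+1/20x ⇒ -9/10x=2 ⇒ x=2/(-9/10)=-2.2222
Confirm numerically:
  x=-1.814: |R|=0.66315 <1
  x=-1.517: |R|=0.41005 <1
  x=-1.507: |R|=0.40140 <1
  x=-0.968: |R|=0.07669 <1
  x=-2.429: |R|=1.16595 >1
  x=-2.275: |R|=1.04265 >1
Stable set (-2.2222, 0).

(-2.2222,0); λ=-7 ⇒ h* = (20/9)/7 = 0.3175.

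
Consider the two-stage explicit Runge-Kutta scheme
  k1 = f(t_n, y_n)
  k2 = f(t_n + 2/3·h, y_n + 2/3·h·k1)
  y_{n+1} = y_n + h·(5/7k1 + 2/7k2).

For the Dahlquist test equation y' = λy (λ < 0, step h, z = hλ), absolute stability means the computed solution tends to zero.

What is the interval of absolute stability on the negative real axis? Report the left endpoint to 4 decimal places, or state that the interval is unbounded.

Set f=λy, z=hλ:
  k1=λy_n ⇒ h·k1=z·y_n;  k2=λ(1+2/3z)y_n ⇒ h·k2=z(1+2/3z)y_n
  y_{n+1}/y_n = 1 + 5/7z + 2/7z(1+2/3z) = 1 + z + 4/21z²
  Hence R(z) = 1 + z + 4/21z².

Find x<0 with |R(x)|<1.
x=-1.39: |R|=0.0220
R=1: x+4/21x²=0 ⇒ x=−21/4=-5.2500; min R=1−1/(4·4/21)=-0.3125>−1
Confirm numerically:
  x=-4.127: |R|=0.11722 <1
  x=-2.958: |R|=0.29138 <1
  x=-2.688: |R|=0.31174 <1
  x=-2.660: |R|=0.31227 <1
  x=-5.846: |R|=1.66366 >1
  x=-5.626: |R|=1.40293 >1
  x=-5.550: |R|=1.31714 >1
Stable set (-5.2500, 0).

z∈(-5.2500,0).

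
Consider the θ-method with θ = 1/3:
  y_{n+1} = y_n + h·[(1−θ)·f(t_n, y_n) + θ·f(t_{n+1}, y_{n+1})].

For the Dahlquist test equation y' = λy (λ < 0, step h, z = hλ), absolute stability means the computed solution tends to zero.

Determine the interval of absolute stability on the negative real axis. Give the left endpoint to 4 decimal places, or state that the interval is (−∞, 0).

Test eqn y'=λy, z=hλ:
  y_{n+1} = y_n + z·[2/3·y_n + 1/3·y_{n+1}] ⇒ (1 − 1/3z)y_{n+1} = (1 + 2/3z)y_n
  so R(z) = (1 + 2/3z)/(1 − 1/3z).

Solve |R(x)|<1 on ℝ⁻.
x=-1.43: |R|=0.0316
R=−1: 1+2/3x = −1+1/3x ⇒ -1/3x=2 ⇒ x=2/(-1/3)=-6.0000
Confirm numerically:
  x=-5.740: |R|=0.97025 <1
  x=-5.007: |R|=0.87598 <1
  x=-4.101: |R|=0.73257 <1
  x=-3.702: |R|=0.65712 <1
  x=-6.121: |R|=1.01327 >1
  x=-6.098: |R|=1.01077 >1
  x=-6.080: |R|=1.00881 >1
Stable set (-6.0000, 0).

(-6.0000, 0).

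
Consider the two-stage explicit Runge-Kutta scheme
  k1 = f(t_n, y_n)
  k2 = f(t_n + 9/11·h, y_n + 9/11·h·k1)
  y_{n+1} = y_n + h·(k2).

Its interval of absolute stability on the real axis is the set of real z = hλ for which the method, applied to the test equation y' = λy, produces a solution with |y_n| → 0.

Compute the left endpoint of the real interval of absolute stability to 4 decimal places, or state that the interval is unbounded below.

On y'=λy, z=hλ:
  k1=λy_n ⇒ h·k1=z·y_n;  k2=λ(1+9/11z)y_n ⇒ h·k2=z(1+9/11z)y_n
  y_{n+1}/y_n = 1 + z(1+9/11z) = 1 + z + 9/11z²
  so R(z) = 1 + z + 9/11z².

Boundary: |R(x)|=1, x<0.
x=-0.69: |R|=0.6995
R=1: x+9/11x²=0 ⇒ x=−11/9=-1.2222; min R=1−1/(4·9/11)=0.6944>−1
Confirm numerically:
  x=-1.112: |R|=0.89972 <1
  x=-0.915: |R|=0.77000 <1
  x=-0.810: |R|=0.72681 <1
  x=-0.701: |R|=0.70106 <1
  x=-1.657: |R|=1.58944 >1
  x=-1.509: |R|=1.35407 >1
  x=-1.449: |R|=1.26886 >1
Stable set (-1.2222, 0).

z* = -1.2222.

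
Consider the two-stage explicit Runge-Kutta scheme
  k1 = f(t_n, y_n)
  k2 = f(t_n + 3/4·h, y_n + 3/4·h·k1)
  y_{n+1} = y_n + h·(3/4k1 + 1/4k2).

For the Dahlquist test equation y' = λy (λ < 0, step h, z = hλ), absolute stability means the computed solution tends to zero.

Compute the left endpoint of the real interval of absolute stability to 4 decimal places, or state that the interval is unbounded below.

With y'=λy (z=hλ):
  k1=λy_n ⇒ h·k1=z·y_n;  k2=λ(1+3/4z)y_n ⇒ h·k2=z(1+3/4z)y_n
  y_{n+1}/y_n = 1 + 3/4z + 1/4z(1+3/4z) = 1 + z + 3/16z²
  so R(z) = 1 + z + 3/16z².

Solve |R(x)|<1 on ℝ⁻.
x=-1.11: |R|=0.1210
R=1: x+3/16x²=0 ⇒ x=−16/3=-5.3333; min R=1−1/(4·3/16)=-0.3333>−1
Confirm numerically:
  x=-3.257: |R|=0.26799 <1
  x=-3.165: |R|=0.28677 <1
  x=-2.554: |R|=0.33095 <1
  x=-5.825: |R|=1.53699 >1
  x=-5.360: |R|=1.02680 >1
Stable set (-5.3333, 0).

z* = -5.3333.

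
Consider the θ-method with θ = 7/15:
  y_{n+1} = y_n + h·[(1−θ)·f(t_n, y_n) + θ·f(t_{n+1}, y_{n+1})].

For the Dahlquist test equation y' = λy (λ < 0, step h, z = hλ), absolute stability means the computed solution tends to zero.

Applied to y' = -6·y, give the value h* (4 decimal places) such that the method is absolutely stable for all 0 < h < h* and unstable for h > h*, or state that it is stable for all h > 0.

(-30.0000,0); λ=-6 ⇒ h* = (30)/6 = 5.0000.

Set f=λy, z=hλ:
  y_{n+1} = y_n + z·[8/15·y_n + 7/15·y_{n+1}] ⇒ (1 − 7/15z)y_{n+1} = (1 + 8/15z)y_n
  so R(z) = (1 + 8/15z)/(1 − 7/15z).

Boundary: |R(x)|=1, x<0.
x=-0.61: |R|=0.5252
R=−1: 1+8/15x = −1+7/15x ⇒ -1/15x=2 ⇒ x=2/(-1/15)=-30.0000
Confirm numerically:
  x=-23.096: |R|=0.96092 <1
  x=-20.183: |R|=0.93718 <1
  x=-18.099: |R|=0.91601 <1
  x=-14.534: |R|=0.86752 <1
  x=-30.508: |R|=1.00222 >1
  x=-30.273: |R|=1.00120 >1
Stable set (-30.0000, 0).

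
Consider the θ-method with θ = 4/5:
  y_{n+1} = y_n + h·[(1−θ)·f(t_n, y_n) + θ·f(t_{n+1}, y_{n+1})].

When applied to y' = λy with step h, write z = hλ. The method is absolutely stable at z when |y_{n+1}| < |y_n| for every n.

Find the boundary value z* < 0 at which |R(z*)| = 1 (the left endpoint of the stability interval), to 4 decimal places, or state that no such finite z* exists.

Test eqn y'=λy, z=hλ:
  y_{n+1} = y_n + z·[1/5·y_n + 4/5·y_{n+1}] ⇒ (1 − 4/5z)y_{n+1} = (1 + 1/5z)y_n
  so R(z) = (1 + 1/5z)/(1 − 4/5z).

Solve |R(x)|<1 on ℝ⁻.
x=-1.71: |R|=0.2779
x=-2: |R|=0.2308
x=-10: |R|=0.1111
x=-100: |R|=0.2346
θ=4/5≥1/2 ⇒ |1+1/5x|<|1−4/5x| ∀x<0 ⇒ stable on all of ℝ⁻.

unbounded; (−∞, 0).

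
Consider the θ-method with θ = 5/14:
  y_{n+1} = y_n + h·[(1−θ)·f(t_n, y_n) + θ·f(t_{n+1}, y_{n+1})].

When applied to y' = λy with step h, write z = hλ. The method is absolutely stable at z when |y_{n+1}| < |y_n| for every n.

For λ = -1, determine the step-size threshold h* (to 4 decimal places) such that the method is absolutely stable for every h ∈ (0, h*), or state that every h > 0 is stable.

With y'=λy (z=hλ):
  y_{n+1} = y_n + z·[9/14·y_n + 5/14·y_{n+1}] ⇒ (1 − 5/14z)y_{n+1} = (1 + 9/14z)y_n
  Hence R(z) = (1 + 9/14z)/(1 − 5/14z).

Need |R(x)|<1, x<0.
x=-0.62: |R|=0.4924
R=−1: 1+9/14x = −1+5/14x ⇒ -2/7x=2 ⇒ x=2/(-2/7)=-7.0000
Confirm numerically:
  x=-6.490: |R|=0.95608 <1
  x=-5.802: |R|=0.88858 <1
  x=-4.989: |R|=0.79345 <1
  x=-4.154: |R|=0.67259 <1
  x=-7.469: |R|=1.03654 >1
  x=-7.362: |R|=1.02850 >1
  x=-7.045: |R|=1.00366 >1
Interval (-7.0000, 0).

(-7.0000,0); λ=-1 ⇒ h* = (7)/1 = 7.0000.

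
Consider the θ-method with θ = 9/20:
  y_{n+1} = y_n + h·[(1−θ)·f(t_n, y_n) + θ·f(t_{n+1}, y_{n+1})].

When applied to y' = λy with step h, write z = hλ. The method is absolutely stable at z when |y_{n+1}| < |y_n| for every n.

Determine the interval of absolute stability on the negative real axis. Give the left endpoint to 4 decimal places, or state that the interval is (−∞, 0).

On y'=λy, z=hλ:
  y_{n+1} = y_n + z·[11/20·y_n + 9/20·y_{n+1}] ⇒ (1 − 9/20z)y_{n+1} = (1 + 11/20z)y_n
  ⇒ R(z) = (1 + 11/20z)/(1 − 9/20z).

Boundary: |R(x)|=1, x<0.
x=-0.85: |R|=0.3852
R=−1: 1+11/20x = −1+9/20x ⇒ -1/10x=2 ⇒ x=2/(-1/10)=-20.0000
Confirm numerically:
  x=-14.830: |R|=0.93263 <1
  x=-9.624: |R|=0.80536 <1
  x=-8.654: |R|=0.76818 <1
  x=-8.587: |R|=0.76536 <1
  x=-20.132: |R|=1.00131 >1
  x=-20.058: |R|=1.00058 >1
Stable set (-20.0000, 0).

(-20.0000, 0).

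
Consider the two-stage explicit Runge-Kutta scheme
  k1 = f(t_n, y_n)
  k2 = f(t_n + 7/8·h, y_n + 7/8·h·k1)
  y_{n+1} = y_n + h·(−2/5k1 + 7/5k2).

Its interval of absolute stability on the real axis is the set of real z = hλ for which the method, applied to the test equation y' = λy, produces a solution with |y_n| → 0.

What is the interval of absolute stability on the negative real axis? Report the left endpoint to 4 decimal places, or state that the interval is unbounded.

z∈(-0.8163,0).

Test eqn y'=λy, z=hλ:
  k1=λy_n ⇒ h·k1=z·y_n;  k2=λ(1+7/8z)y_n ⇒ h·k2=z(1+7/8z)y_n
  y_{n+1}/y_n = 1 − 2/5z + 7/5z(1+7/8z) = 1 + z + 49/40z²
  R(z) = 1 + z + 49/40z².

Solve |R(x)|<1 on ℝ⁻.
x=-1.65: |R|=2.6851
R=1: x+49/40x²=0 ⇒ x=−40/49=-0.8163; min R=1−1/(4·49/40)=0.7959>−1
Confirm numerically:
  x=-0.604: |R|=0.84290 <1
  x=-0.599: |R|=0.84053 <1
  x=-0.456: |R|=0.79872 <1
  x=-1.248: |R|=1.65994 >1
  x=-0.900: |R|=1.09225 >1
  x=-0.838: |R|=1.02225 >1
Stable set (-0.8163, 0).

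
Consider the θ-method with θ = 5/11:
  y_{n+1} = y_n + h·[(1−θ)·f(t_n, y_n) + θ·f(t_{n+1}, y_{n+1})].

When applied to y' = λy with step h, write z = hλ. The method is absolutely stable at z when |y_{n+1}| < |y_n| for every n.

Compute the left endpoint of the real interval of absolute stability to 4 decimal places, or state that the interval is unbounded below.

On y'=λy, z=hλ:
  y_{n+1} = y_n + z·[6/11·y_n + 5/11·y_{n+1}] ⇒ (1 − 5/11z)y_{n+1} = (1 + 6/11z)y_n
  so R(z) = (1 + 6/11z)/(1 − 5/11z).

Boundary: |R(x)|=1, x<0.
x=-1.14: |R|=0.2491
R=−1: 1+6/11x = −1+5/11x ⇒ -1/11x=2 ⇒ x=2/(-1/11)=-22.0000
Confirm numerically:
  x=-19.366: |R|=0.97557 <1
  x=-14.673: |R|=0.91315 <1
  x=-13.839: |R|=0.89824 <1
  x=-13.134: |R|=0.88436 <1
  x=-22.390: |R|=1.00317 >1
  x=-22.189: |R|=1.00155 >1
Stable set (-22.0000, 0).

left endpoint -22.0000.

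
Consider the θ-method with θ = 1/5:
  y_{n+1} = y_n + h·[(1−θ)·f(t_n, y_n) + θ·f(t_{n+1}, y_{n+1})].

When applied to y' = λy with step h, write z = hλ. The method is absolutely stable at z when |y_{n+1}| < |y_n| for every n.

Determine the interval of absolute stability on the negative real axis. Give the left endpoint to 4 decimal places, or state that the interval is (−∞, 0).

z∈(-3.3333,0).

Test eqn y'=λy, z=hλ:
  y_{n+1} = y_n + z·[4/5·y_n + 1/5·y_{n+1}] ⇒ (1 − 1/5z)y_{n+1} = (1 + 4/5z)y_n
  ⇒ R(z) = (1 + 4/5z)/(1 − 1/5z).

Boundary: |R(x)|=1, x<0.
x=-0.37: |R|=0.6555
R=−1: 1+4/5x = −1+1/5x ⇒ -3/5x=2 ⇒ x=2/(-3/5)=-3.3333
Confirm numerically:
  x=-3.063: |R|=0.89942 <1
  x=-2.424: |R|=0.63254 <1
  x=-2.159: |R|=0.50789 <1
  x=-3.716: |R|=1.13171 >1
  x=-3.608: |R|=1.09572 >1
Stable set (-3.3333, 0).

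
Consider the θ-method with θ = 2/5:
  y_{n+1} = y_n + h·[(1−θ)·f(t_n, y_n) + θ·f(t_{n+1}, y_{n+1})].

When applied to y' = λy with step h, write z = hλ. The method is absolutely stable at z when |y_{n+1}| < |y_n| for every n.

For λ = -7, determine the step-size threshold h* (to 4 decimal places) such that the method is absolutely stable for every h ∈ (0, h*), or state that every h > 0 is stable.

Test eqn y'=λy, z=hλ:
  y_{n+1} = y_n + z·[3/5·y_n + 2/5·y_{n+1}] ⇒ (1 − 2/5z)y_{n+1} = (1 + 3/5z)y_n
  ⇒ R(z) = (1 + 3/5z)/(1 − 2/5z).

Find x<0 with |R(x)|<1.
x=-1.63: |R|=0.0133
R=−1: 1+3/5x = −1+2/5x ⇒ -1/5x=2 ⇒ x=2/(-1/5)=-10.0000
Confirm numerically:
  x=-6.403: |R|=0.79799 <1
  x=-5.177: |R|=0.68588 <1
  x=-4.832: |R|=0.64757 <1
  x=-4.519: |R|=0.60956 <1
  x=-10.306: |R|=1.01195 >1
  x=-10.132: |R|=1.00522 >1
  x=-10.103: |R|=1.00409 >1
Stable set (-10.0000, 0).

(-10.0000,0); λ=-7 ⇒ h* = (10)/7 = 1.4286.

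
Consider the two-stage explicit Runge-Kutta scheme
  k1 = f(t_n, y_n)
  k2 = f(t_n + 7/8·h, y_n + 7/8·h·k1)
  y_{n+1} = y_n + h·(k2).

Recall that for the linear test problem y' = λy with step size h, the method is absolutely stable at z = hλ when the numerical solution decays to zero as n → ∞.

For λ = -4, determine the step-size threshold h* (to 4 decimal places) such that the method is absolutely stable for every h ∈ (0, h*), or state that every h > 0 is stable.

(-1.1429,0); λ=-4 ⇒ h* = (8/7)/4 = 0.2857.

Set f=λy, z=hλ:
  k1=λy_n ⇒ h·k1=z·y_n;  k2=λ(1+7/8z)y_n ⇒ h·k2=z(1+7/8z)y_n
  y_{n+1}/y_n = 1 + z(1+7/8z) = 1 + z + 7/8z²
  so R(z) = 1 + z + 7/8z².

Find x<0 with |R(x)|<1.
x=-1.6: |R|=1.6400
R=1: x+7/8x²=0 ⇒ x=−8/7=-1.1429; min R=1−1/(4·7/8)=0.7143>−1
Confirm numerically:
  x=-1.076: |R|=0.93705 <1
  x=-1.020: |R|=0.89035 <1
  x=-0.960: |R|=0.84640 <1
  x=-0.808: |R|=0.76326 <1
  x=-1.658: |R|=1.74734 >1
  x=-1.538: |R|=1.53176 >1
  x=-1.509: |R|=1.48345 >1
Stable set (-1.1429, 0).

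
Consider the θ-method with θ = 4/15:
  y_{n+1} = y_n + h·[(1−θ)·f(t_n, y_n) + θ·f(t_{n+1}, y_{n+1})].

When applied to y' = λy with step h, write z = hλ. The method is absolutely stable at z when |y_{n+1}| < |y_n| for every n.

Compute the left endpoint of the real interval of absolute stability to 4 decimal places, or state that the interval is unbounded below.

left endpoint -4.2857.

Set f=λy, z=hλ:
  y_{n+1} = y_n + z·[11/15·y_n + 4/15·y_{n+1}] ⇒ (1 − 4/15z)y_{n+1} = (1 + 11/15z)y_n
  Hence R(z) = (1 + 11/15z)/(1 − 4/15z).

Solve |R(x)|<1 on ℝ⁻.
x=-1.51: |R|=0.0765
R=−1: 1+11/15x = −1+4/15x ⇒ -7/15x=2 ⇒ x=2/(-7/15)=-4.2857
Confirm numerically:
  x=-4.078: |R|=0.95356 <1
  x=-3.293: |R|=0.75334 <1
  x=-3.216: |R|=0.73127 <1
  x=-2.708: |R|=0.57247 <1
  x=-4.643: |R|=1.07450 >1
  x=-4.460: |R|=1.03715 >1
Interval (-4.2857, 0).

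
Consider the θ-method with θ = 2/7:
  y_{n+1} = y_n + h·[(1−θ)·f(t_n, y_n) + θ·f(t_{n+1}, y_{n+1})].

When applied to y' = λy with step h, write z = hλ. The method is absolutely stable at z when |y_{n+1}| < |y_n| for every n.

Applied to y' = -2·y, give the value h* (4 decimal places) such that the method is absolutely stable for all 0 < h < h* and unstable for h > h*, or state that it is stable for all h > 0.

Test eqn y'=λy, z=hλ:
  y_{n+1} = y_n + z·[5/7·y_n + 2/7·y_{n+1}] ⇒ (1 − 2/7z)y_{n+1} = (1 + 5/7z)y_n
  R(z) = (1 + 5/7z)/(1 − 2/7z).

Boundary: |R(x)|=1, x<0.
x=-0.88: |R|=0.2968
R=−1: 1+5/7x = −1+2/7x ⇒ -3/7x=2 ⇒ x=2/(-3/7)=-4.6667
Confirm numerically:
  x=-4.594: |R|=0.98653 <1
  x=-4.251: |R|=0.91956 <1
  x=-3.643: |R|=0.78503 <1
  x=-1.936: |R|=0.24650 <1
  x=-5.043: |R|=1.06608 >1
  x=-4.870: |R|=1.03644 >1
So |R|<1 on (-4.6667, 0).

(-4.6667,0); λ=-2 ⇒ h* = (14/3)/2 = 2.3333.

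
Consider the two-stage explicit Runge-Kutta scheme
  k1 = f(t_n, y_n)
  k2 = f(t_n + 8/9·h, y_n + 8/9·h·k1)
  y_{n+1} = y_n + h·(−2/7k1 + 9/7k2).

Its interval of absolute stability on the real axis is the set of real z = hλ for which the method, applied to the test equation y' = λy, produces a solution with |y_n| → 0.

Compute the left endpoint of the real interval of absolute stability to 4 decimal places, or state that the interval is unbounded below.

On y'=λy, z=hλ:
  k1=λy_n ⇒ h·k1=z·y_n;  k2=λ(1+8/9z)y_n ⇒ h·k2=z(1+8/9z)y_n
  y_{n+1}/y_n = 1 − 2/7z + 9/7z(1+8/9z) = 1 + z + 8/7z²
  R(z) = 1 + z + 8/7z².

Solve |R(x)|<1 on ℝ⁻.
x=-0.87: |R|=0.9950
R=1: x+8/7x²=0 ⇒ x=−7/8=-0.8750; min R=1−1/(4·8/7)=0.7812>−1
Confirm numerically:
  x=-0.757: |R|=0.89791 <1
  x=-0.617: |R|=0.81807 <1
  x=-0.498: |R|=0.78543 <1
  x=-0.475: |R|=0.78286 <1
  x=-1.465: |R|=1.98783 >1
  x=-1.237: |R|=1.51176 >1
  x=-0.998: |R|=1.14029 >1
So |R|<1 on (-0.8750, 0).

z* = -0.8750.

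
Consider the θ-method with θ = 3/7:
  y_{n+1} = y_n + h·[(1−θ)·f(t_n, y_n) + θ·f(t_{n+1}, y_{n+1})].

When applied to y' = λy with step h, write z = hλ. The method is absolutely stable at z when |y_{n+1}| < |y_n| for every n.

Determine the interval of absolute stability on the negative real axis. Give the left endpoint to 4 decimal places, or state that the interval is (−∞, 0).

Test eqn y'=λy, z=hλ:
  y_{n+1} = y_n + z·[4/7·y_n + 3/7·y_{n+1}] ⇒ (1 − 3/7z)y_{n+1} = (1 + 4/7z)y_n
  R(z) = (1 + 4/7z)/(1 − 3/7z).

Find x<0 with |R(x)|<1.
x=-0.59: |R|=0.5291
R=−1: 1+4/7x = −1+3/7x ⇒ -1/7x=2 ⇒ x=2/(-1/7)=-14.0000
Confirm numerically:
  x=-10.900: |R|=0.92191 <1
  x=-10.778: |R|=0.91809 <1
  x=-8.872: |R|=0.84745 <1
  x=-8.691: |R|=0.83948 <1
  x=-14.315: |R|=1.00631 >1
  x=-14.078: |R|=1.00158 >1
Stable set (-14.0000, 0).

z∈(-14.0000,0).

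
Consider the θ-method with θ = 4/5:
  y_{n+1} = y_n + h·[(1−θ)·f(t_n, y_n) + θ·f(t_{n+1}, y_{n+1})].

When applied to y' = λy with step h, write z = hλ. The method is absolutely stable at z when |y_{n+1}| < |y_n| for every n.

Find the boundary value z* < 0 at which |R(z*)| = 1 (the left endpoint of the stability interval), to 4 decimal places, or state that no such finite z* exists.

interval (−∞, 0).

Set f=λy, z=hλ:
  y_{n+1} = y_n + z·[1/5·y_n + 4/5·y_{n+1}] ⇒ (1 − 4/5z)y_{n+1} = (1 + 1/5z)y_n
  Hence R(z) = (1 + 1/5z)/(1 − 4/5z).

Solve |R(x)|<1 on ℝ⁻.
x=-1.51: |R|=0.3161
x=-2: |R|=0.2308
x=-10: |R|=0.1111
x=-100: |R|=0.2346
θ=4/5≥1/2 ⇒ |1+1/5x|<|1−4/5x| ∀x<0 ⇒ stable on all of ℝ⁻.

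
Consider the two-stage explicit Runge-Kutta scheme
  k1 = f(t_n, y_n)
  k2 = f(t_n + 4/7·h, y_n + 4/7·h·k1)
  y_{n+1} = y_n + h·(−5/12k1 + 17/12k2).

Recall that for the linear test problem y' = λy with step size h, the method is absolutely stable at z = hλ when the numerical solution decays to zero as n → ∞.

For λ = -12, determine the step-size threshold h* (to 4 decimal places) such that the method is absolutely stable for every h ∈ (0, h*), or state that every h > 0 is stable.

On y'=λy, z=hλ:
  k1=λy_n ⇒ h·k1=z·y_n;  k2=λ(1+4/7z)y_n ⇒ h·k2=z(1+4/7z)y_n
  y_{n+1}/y_n = 1 − 5/12z + 17/12z(1+4/7z) = 1 + z + 17/21z²
  ⇒ R(z) = 1 + z + 17/21z².

Find x<0 with |R(x)|<1.
x=-0.72: |R|=0.6997
R=1: x+17/21x²=0 ⇒ x=−21/17=-1.2353; min R=1−1/(4·17/21)=0.6912>−1
Confirm numerically:
  x=-1.074: |R|=0.85977 <1
  x=-0.963: |R|=0.78773 <1
  x=-0.523: |R|=0.69843 <1
  x=-1.829: |R|=1.87905 >1
  x=-1.473: |R|=1.28345 >1
Interval (-1.2353, 0).

(-1.2353,0); λ=-12 ⇒ h* = (21/17)/12 = 0.1029.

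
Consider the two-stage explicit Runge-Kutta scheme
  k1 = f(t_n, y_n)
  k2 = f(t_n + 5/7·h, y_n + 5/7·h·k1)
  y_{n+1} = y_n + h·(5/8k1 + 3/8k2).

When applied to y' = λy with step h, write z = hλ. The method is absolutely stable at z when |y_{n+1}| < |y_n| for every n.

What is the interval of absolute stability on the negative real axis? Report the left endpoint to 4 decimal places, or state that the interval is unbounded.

z∈(-3.7333,0).

On y'=λy, z=hλ:
  k1=λy_n ⇒ h·k1=z·y_n;  k2=λ(1+5/7z)y_n ⇒ h·k2=z(1+5/7z)y_n
  y_{n+1}/y_n = 1 + 5/8z + 3/8z(1+5/7z) = 1 + z + 15/56z²
  so R(z) = 1 + z + 15/56z².

Find x<0 with |R(x)|<1.
x=-1.29: |R|=0.1557
R=1: x+15/56x²=0 ⇒ x=−56/15=-3.7333; min R=1−1/(4·15/56)=0.0667>−1
Confirm numerically:
  x=-2.746: |R|=0.27378 <1
  x=-2.518: |R|=0.18030 <1
  x=-2.332: |R|=0.12467 <1
  x=-4.007: |R|=1.29373 >1
  x=-3.924: |R|=1.20040 >1
Interval (-3.7333, 0).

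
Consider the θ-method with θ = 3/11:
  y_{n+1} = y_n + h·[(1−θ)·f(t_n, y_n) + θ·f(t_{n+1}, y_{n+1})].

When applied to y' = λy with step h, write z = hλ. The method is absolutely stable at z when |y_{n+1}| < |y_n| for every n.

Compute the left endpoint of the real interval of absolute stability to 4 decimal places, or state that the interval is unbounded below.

On y'=λy, z=hλ:
  y_{n+1} = y_n + z·[8/11·y_n + 3/11·y_{n+1}] ⇒ (1 − 3/11z)y_{n+1} = (1 + 8/11z)y_n
  Hence R(z) = (1 + 8/11z)/(1 − 3/11z).

Find x<0 with |R(x)|<1.
x=-0.7: |R|=0.4122
R=−1: 1+8/11x = −1+3/11x ⇒ -5/11x=2 ⇒ x=2/(-5/11)=-4.4000
Confirm numerically:
  x=-4.221: |R|=0.96218 <1
  x=-4.084: |R|=0.93205 <1
  x=-3.810: |R|=0.86848 <1
  x=-2.827: |R|=0.59627 <1
  x=-4.997: |R|=1.11485 >1
  x=-4.891: |R|=1.09563 >1
  x=-4.697: |R|=1.05918 >1
Stable set (-4.4000, 0).

z* = -4.4000.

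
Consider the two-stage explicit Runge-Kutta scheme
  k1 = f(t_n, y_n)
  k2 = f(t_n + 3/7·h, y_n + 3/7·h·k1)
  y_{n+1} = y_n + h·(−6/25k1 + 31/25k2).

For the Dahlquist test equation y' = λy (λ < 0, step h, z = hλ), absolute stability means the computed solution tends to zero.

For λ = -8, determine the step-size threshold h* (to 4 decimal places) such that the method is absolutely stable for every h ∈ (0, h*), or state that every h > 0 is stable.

Test eqn y'=λy, z=hλ:
  k1=λy_n ⇒ h·k1=z·y_n;  k2=λ(1+3/7z)y_n ⇒ h·k2=z(1+3/7z)y_n
  y_{n+1}/y_n = 1 − 6/25z + 31/25z(1+3/7z) = 1 + z + 93/175z²
  R(z) = 1 + z + 93/175z².

Need |R(x)|<1, x<0.
x=-1.22: |R|=0.5710
R=1: x+93/175x²=0 ⇒ x=−175/93=-1.8817; min R=1−1/(4·93/175)=0.5296>−1
Confirm numerically:
  x=-1.592: |R|=0.75489 <1
  x=-1.519: |R|=0.70720 <1
  x=-1.126: |R|=0.54779 <1
  x=-0.985: |R|=0.53061 <1
  x=-2.305: |R|=1.51849 >1
  x=-2.208: |R|=1.38285 >1
  x=-1.978: |R|=1.10121 >1
Stable set (-1.8817, 0).

(-1.8817,0); λ=-8 ⇒ h* = (175/93)/8 = 0.2352.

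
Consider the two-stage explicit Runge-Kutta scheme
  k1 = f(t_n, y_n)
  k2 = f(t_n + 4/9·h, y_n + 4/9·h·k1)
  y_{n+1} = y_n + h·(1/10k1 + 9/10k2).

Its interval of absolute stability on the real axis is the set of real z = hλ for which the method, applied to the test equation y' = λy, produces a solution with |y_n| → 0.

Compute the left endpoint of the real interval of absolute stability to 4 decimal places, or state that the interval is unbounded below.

On y'=λy, z=hλ:
  k1=λy_n ⇒ h·k1=z·y_n;  k2=λ(1+4/9z)y_n ⇒ h·k2=z(1+4/9z)y_n
  y_{n+1}/y_n = 1 + 1/10z + 9/10z(1+4/9z) = 1 + z + 2/5z²
  so R(z) = 1 + z + 2/5z².

Solve |R(x)|<1 on ℝ⁻.
x=-0.97: |R|=0.4064
R=1: x+2/5x²=0 ⇒ x=−5/2=-2.5000; min R=1−1/(4·2/5)=0.3750>−1
Confirm numerically:
  x=-1.835: |R|=0.51189 <1
  x=-1.526: |R|=0.40547 <1
  x=-1.413: |R|=0.38563 <1
  x=-2.686: |R|=1.19984 >1
  x=-2.648: |R|=1.15676 >1
Stable set (-2.5000, 0).

left endpoint -2.5000.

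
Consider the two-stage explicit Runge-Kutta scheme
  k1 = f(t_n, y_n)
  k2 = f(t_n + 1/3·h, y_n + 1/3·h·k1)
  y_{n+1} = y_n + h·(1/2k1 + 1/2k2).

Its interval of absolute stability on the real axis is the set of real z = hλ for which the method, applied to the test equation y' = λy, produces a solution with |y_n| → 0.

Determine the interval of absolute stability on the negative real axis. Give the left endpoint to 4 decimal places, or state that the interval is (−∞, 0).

z∈(-6.0000,0).

With y'=λy (z=hλ):
  k1=λy_n ⇒ h·k1=z·y_n;  k2=λ(1+1/3z)y_n ⇒ h·k2=z(1+1/3z)y_n
  y_{n+1}/y_n = 1 + 1/2z + 1/2z(1+1/3z) = 1 + z + 1/6z²
  so R(z) = 1 + z + 1/6z².

Need |R(x)|<1, x<0.
x=-1.5: |R|=0.1250
R=1: x+1/6x²=0 ⇒ x=−6=-6.0000; min R=1−1/(4·1/6)=-0.5000>−1
Confirm numerically:
  x=-5.813: |R|=0.81883 <1
  x=-4.381: |R|=0.18214 <1
  x=-4.249: |R|=0.24000 <1
  x=-2.914: |R|=0.49877 <1
  x=-6.598: |R|=1.65760 >1
  x=-6.543: |R|=1.59214 >1
  x=-6.037: |R|=1.03723 >1
So |R|<1 on (-6.0000, 0).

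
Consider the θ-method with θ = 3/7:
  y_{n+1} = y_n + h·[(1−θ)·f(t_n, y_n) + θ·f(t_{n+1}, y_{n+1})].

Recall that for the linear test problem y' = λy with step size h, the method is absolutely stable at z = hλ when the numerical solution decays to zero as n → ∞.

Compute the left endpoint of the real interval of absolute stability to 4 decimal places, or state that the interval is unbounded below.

left endpoint -14.0000.

Set f=λy, z=hλ:
  y_{n+1} = y_n + z·[4/7·y_n + 3/7·y_{n+1}] ⇒ (1 − 3/7z)y_{n+1} = (1 + 4/7z)y_n
  Hence R(z) = (1 + 4/7z)/(1 − 3/7z).

Need |R(x)|<1, x<0.
x=-1.43: |R|=0.1134
R=−1: 1+4/7x = −1+3/7x ⇒ -1/7x=2 ⇒ x=2/(-1/7)=-14.0000
Confirm numerically:
  x=-13.419: |R|=0.98771 <1
  x=-12.014: |R|=0.95386 <1
  x=-9.625: |R|=0.87805 <1
  x=-5.876: |R|=0.67013 <1
  x=-14.428: |R|=1.00851 >1
  x=-14.153: |R|=1.00309 >1
Stable set (-14.0000, 0).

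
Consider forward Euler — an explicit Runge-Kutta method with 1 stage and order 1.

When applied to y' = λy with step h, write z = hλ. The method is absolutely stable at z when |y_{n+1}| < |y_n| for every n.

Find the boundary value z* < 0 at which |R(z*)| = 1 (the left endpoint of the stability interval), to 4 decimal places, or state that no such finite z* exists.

left endpoint -2.0000.

Set f=λy, z=hλ:
  order 1, 1-stage ⇒ R(z)=1+z
  (e.g. R(-0.61)=0.39000, |R|=0.39000)

Solve |R(x)|<1 on ℝ⁻.
x=-0.61: |R|=0.3900
|R(-1.99)|=0.9900 |R(-1.04)|=0.0400 |R(-0.69)|=0.3100
Bisect:
  x_lo=-2.8103 |R|=1.8103  x_hi=-0.3229 |R|=0.6771
  mid=-1.56657 |R|=0.56657 →hi
  mid=-2.18841 |R|=1.18841 →lo
  mid=-1.87749 |R|=0.87749 →hi
  mid=-2.03295 |R|=1.03295 →lo
  mid=-1.95522 |R|=0.95522 →hi
  mid=-1.99409 |R|=0.99409 →hi
  mid=-2.01352 |R|=1.01352 →lo
  mid=-2.00380 |R|=1.00380 →lo
  ...
  [-2.00001,-1.99986] ⇒ x*=-2.0000
Stable set (-2.0000, 0).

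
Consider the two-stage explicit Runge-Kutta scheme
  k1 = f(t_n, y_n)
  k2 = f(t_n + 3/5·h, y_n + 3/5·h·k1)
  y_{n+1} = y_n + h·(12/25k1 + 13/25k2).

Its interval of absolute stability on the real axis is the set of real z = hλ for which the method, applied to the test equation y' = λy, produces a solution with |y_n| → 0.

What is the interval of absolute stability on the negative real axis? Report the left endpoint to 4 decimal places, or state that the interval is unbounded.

z∈(-3.2051,0).

With y'=λy (z=hλ):
  k1=λy_n ⇒ h·k1=z·y_n;  k2=λ(1+3/5z)y_n ⇒ h·k2=z(1+3/5z)y_n
  y_{n+1}/y_n = 1 + 12/25z + 13/25z(1+3/5z) = 1 + z + 39/125z²
  so R(z) = 1 + z + 39/125z².

Solve |R(x)|<1 on ℝ⁻.
x=-0.72: |R|=0.4417
R=1: x+39/125x²=0 ⇒ x=−125/39=-3.2051; min R=1−1/(4·39/125)=0.1987>−1
Confirm numerically:
  x=-2.703: |R|=0.57654 <1
  x=-2.414: |R|=0.40415 <1
  x=-2.145: |R|=0.29052 <1
  x=-3.794: |R|=1.69706 >1
  x=-3.545: |R|=1.37591 >1
  x=-3.400: |R|=1.20672 >1
Stable set (-3.2051, 0).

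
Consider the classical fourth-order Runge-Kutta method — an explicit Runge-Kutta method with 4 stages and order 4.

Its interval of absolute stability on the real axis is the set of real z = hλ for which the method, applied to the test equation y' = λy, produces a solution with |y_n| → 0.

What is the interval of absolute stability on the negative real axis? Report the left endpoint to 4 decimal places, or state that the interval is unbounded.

Set f=λy, z=hλ:
  order 4, 4-stage ⇒ R(z)=1+z+z^2/2+z^3/6+z^4/24
  (e.g. R(-0.95)=0.39229, |R|=0.39229)

Boundary: |R(x)|=1, x<0.
x=-0.95: |R|=0.3923
|R(-2.05)|=0.3513 |R(-1.04)|=0.3621 |R(-0.85)|=0.4306
Bisect:
  x_lo=-3.4119 |R|=2.4352  x_hi=-0.0569 |R|=0.9446
  mid=-1.73440 |R|=0.27716 →hi
  mid=-2.57313 |R|=0.72449 →hi
  mid=-2.99249 |R|=1.36005 →lo
  mid=-2.78281 |R|=0.99626 →hi
  mid=-2.88765 |R|=1.16561 →lo
  mid=-2.83523 |R|=1.07794 →lo
  mid=-2.80902 |R|=1.03637 →lo
  mid=-2.79592 |R|=1.01613 →lo
  mid=-2.78936 |R|=1.00615 →lo
  mid=-2.78609 |R|=1.00120 →lo
  ...
  [-2.78547,-2.78527] ⇒ x*=-2.7853
Stable set (-2.7853, 0).

(-2.7853, 0).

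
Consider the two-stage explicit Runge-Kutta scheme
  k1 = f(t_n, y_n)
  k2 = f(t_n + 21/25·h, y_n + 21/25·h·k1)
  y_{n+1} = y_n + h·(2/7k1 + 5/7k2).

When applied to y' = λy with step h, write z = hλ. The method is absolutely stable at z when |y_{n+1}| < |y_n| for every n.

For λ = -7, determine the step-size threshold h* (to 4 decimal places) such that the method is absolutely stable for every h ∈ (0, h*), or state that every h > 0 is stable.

Test eqn y'=λy, z=hλ:
  k1=λy_n ⇒ h·k1=z·y_n;  k2=λ(1+21/25z)y_n ⇒ h·k2=z(1+21/25z)y_n
  y_{n+1}/y_n = 1 + 2/7z + 5/7z(1+21/25z) = 1 + z + 3/5z²
  so R(z) = 1 + z + 3/5z².

Find x<0 with |R(x)|<1.
x=-1.23: |R|=0.6777
R=1: x+3/5x²=0 ⇒ x=−5/3=-1.6667; min R=1−1/(4·3/5)=0.5833>−1
Confirm numerically:
  x=-1.337: |R|=0.73554 <1
  x=-1.322: |R|=0.72661 <1
  x=-1.287: |R|=0.70682 <1
  x=-0.667: |R|=0.59993 <1
  x=-2.050: |R|=1.47150 >1
  x=-1.720: |R|=1.05504 >1
So |R|<1 on (-1.6667, 0).

(-1.6667,0); λ=-7 ⇒ h* = (5/3)/7 = 0.2381.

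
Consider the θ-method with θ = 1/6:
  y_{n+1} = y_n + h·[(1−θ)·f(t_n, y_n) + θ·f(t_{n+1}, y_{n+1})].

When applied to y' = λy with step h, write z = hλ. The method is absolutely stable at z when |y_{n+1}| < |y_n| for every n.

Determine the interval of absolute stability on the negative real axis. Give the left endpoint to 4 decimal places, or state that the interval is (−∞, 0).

z∈(-3.0000,0).

With y'=λy (z=hλ):
  y_{n+1} = y_n + z·[5/6·y_n + 1/6·y_{n+1}] ⇒ (1 − 1/6z)y_{n+1} = (1 + 5/6z)y_n
  Hence R(z) = (1 + 5/6z)/(1 − 1/6z).

Need |R(x)|<1, x<0.
x=-1.11: |R|=0.0633
R=−1: 1+5/6x = −1+1/6x ⇒ -2/3x=2 ⇒ x=2/(-2/3)=-3.0000
Confirm numerically:
  x=-2.510: |R|=0.76968 <1
  x=-2.114: |R|=0.56322 <1
  x=-2.108: |R|=0.55994 <1
  x=-3.384: |R|=1.16368 >1
  x=-3.377: |R|=1.16082 >1
  x=-3.038: |R|=1.01682 >1
So |R|<1 on (-3.0000, 0).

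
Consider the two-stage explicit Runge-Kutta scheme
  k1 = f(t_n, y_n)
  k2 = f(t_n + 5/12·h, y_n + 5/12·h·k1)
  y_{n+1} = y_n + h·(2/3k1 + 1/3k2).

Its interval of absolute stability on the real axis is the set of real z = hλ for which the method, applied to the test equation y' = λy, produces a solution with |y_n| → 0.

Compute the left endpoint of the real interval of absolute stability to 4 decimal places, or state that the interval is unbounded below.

z* = -7.2000.

On y'=λy, z=hλ:
  k1=λy_n ⇒ h·k1=z·y_n;  k2=λ(1+5/12z)y_n ⇒ h·k2=z(1+5/12z)y_n
  y_{n+1}/y_n = 1 + 2/3z + 1/3z(1+5/12z) = 1 + z + 5/36z²
  ⇒ R(z) = 1 + z + 5/36z².

Find x<0 with |R(x)|<1.
x=-1.68: |R|=0.2880
R=1: x+5/36x²=0 ⇒ x=−36/5=-7.2000; min R=1−1/(4·5/36)=-0.8000>−1
Confirm numerically:
  x=-7.120: |R|=0.92089 <1
  x=-6.898: |R|=0.71067 <1
  x=-4.363: |R|=0.71914 <1
  x=-3.862: |R|=0.79047 <1
  x=-7.582: |R|=1.40227 >1
  x=-7.299: |R|=1.10036 >1
Interval (-7.2000, 0).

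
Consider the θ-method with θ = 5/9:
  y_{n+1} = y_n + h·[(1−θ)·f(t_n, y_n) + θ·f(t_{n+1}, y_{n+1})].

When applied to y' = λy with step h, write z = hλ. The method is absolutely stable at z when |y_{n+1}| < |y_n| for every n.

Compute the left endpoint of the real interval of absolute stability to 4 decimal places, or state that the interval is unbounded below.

On y'=λy, z=hλ:
  y_{n+1} = y_n + z·[4/9·y_n + 5/9·y_{n+1}] ⇒ (1 − 5/9z)y_{n+1} = (1 + 4/9z)y_n
  R(z) = (1 + 4/9z)/(1 − 5/9z).

Find x<0 with |R(x)|<1.
x=-1.49: |R|=0.1848
x=-2: |R|=0.0526
x=-10: |R|=0.5254
x=-100: |R|=0.7682
θ=5/9≥1/2 ⇒ |1+4/9x|<|1−5/9x| ∀x<0 ⇒ stable on all of ℝ⁻.

unbounded; (−∞, 0).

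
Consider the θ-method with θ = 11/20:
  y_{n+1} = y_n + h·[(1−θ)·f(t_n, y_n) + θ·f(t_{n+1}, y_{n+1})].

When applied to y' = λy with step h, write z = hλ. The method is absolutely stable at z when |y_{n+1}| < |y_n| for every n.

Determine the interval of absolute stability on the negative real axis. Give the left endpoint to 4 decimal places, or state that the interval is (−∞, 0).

unbounded; (−∞, 0).

With y'=λy (z=hλ):
  y_{n+1} = y_n + z·[9/20·y_n + 11/20·y_{n+1}] ⇒ (1 − 11/20z)y_{n+1} = (1 + 9/20z)y_n
  R(z) = (1 + 9/20z)/(1 − 11/20z).

Boundary: |R(x)|=1, x<0.
x=-0.48: |R|=0.6203
x=-2: |R|=0.0476
x=-10: |R|=0.5385
x=-100: |R|=0.7857
θ=11/20≥1/2 ⇒ |1+9/20x|<|1−11/20x| ∀x<0 ⇒ unbounded interval.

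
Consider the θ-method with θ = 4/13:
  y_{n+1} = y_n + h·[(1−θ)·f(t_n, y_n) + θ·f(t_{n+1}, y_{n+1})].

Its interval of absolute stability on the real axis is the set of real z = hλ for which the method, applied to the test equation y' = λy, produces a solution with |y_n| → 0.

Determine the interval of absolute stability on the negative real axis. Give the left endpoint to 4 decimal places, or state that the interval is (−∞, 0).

(-5.2000, 0).

On y'=λy, z=hλ:
  y_{n+1} = y_n + z·[9/13·y_n + 4/13·y_{n+1}] ⇒ (1 − 4/13z)y_{n+1} = (1 + 9/13z)y_n
  Hence R(z) = (1 + 9/13z)/(1 − 4/13z).

Find x<0 with |R(x)|<1.
x=-0.65: |R|=0.4583
R=−1: 1+9/13x = −1+4/13x ⇒ -5/13x=2 ⇒ x=2/(-5/13)=-5.2000
Confirm numerically:
  x=-4.580: |R|=0.90102 <1
  x=-3.859: |R|=0.76421 <1
  x=-3.336: |R|=0.64622 <1
  x=-3.312: |R|=0.64035 <1
  x=-5.768: |R|=1.07873 >1
  x=-5.729: |R|=1.07364 >1
  x=-5.299: |R|=1.01448 >1
So |R|<1 on (-5.2000, 0).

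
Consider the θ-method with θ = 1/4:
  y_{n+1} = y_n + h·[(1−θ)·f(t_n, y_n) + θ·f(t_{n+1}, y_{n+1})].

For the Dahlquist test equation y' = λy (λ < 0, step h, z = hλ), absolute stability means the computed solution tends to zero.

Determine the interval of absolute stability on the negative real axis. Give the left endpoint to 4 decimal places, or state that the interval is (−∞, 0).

(-4.0000, 0).

Test eqn y'=λy, z=hλ:
  y_{n+1} = y_n + z·[3/4·y_n + 1/4·y_{n+1}] ⇒ (1 − 1/4z)y_{n+1} = (1 + 3/4z)y_n
  ⇒ R(z) = (1 + 3/4z)/(1 − 1/4z).

Need |R(x)|<1, x<0.
x=-0.4: |R|=0.6364
R=−1: 1+3/4x = −1+1/4x ⇒ -1/2x=2 ⇒ x=2/(-1/2)=-4.0000
Confirm numerically:
  x=-3.598: |R|=0.89418 <1
  x=-3.370: |R|=0.82904 <1
  x=-2.642: |R|=0.59109 <1
  x=-1.747: |R|=0.21594 <1
  x=-4.353: |R|=1.08452 >1
  x=-4.320: |R|=1.07692 >1
Interval (-4.0000, 0).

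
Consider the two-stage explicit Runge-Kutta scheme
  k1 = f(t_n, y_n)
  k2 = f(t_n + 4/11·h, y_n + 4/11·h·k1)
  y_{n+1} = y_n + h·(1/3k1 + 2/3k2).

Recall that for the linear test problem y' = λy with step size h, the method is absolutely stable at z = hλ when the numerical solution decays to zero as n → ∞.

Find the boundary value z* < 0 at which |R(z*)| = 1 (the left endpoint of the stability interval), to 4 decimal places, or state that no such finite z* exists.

left endpoint -4.1250.

With y'=λy (z=hλ):
  k1=λy_n ⇒ h·k1=z·y_n;  k2=λ(1+4/11z)y_n ⇒ h·k2=z(1+4/11z)y_n
  y_{n+1}/y_n = 1 + 1/3z + 2/3z(1+4/11z) = 1 + z + 8/33z²
  Hence R(z) = 1 + z + 8/33z².

Solve |R(x)|<1 on ℝ⁻.
x=-1.68: |R|=0.0042
R=1: x+8/33x²=0 ⇒ x=−33/8=-4.1250; min R=1−1/(4·8/33)=-0.0312>−1
Confirm numerically:
  x=-3.132: |R|=0.24604 <1
  x=-2.310: |R|=0.01640 <1
  x=-1.740: |R|=0.00604 <1
  x=-1.726: |R|=0.00380 <1
  x=-4.562: |R|=1.48330 >1
  x=-4.556: |R|=1.47603 >1
  x=-4.552: |R|=1.47120 >1
So |R|<1 on (-4.1250, 0).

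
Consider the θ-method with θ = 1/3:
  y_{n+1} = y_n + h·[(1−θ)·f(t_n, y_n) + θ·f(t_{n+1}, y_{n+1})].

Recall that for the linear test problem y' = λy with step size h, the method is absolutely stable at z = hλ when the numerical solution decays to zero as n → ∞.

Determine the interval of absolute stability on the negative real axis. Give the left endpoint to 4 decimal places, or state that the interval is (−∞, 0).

With y'=λy (z=hλ):
  y_{n+1} = y_n + z·[2/3·y_n + 1/3·y_{n+1}] ⇒ (1 − 1/3z)y_{n+1} = (1 + 2/3z)y_n
  ⇒ R(z) = (1 + 2/3z)/(1 − 1/3z).

Solve |R(x)|<1 on ℝ⁻.
x=-1.59: |R|=0.0392
R=−1: 1+2/3x = −1+1/3x ⇒ -1/3x=2 ⇒ x=2/(-1/3)=-6.0000
Confirm numerically:
  x=-5.172: |R|=0.89868 <1
  x=-5.086: |R|=0.88697 <1
  x=-3.309: |R|=0.57347 <1
  x=-6.365: |R|=1.03897 >1
  x=-6.320: |R|=1.03433 >1
  x=-6.190: |R|=1.02067 >1
So |R|<1 on (-6.0000, 0).

(-6.0000, 0).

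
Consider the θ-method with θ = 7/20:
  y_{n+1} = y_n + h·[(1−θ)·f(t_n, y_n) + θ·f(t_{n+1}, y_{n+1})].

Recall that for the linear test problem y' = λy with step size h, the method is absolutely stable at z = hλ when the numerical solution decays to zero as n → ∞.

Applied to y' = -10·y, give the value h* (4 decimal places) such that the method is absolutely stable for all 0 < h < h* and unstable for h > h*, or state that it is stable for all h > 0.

(-6.6667,0); λ=-10 ⇒ h* = (20/3)/10 = 0.6667.

On y'=λy, z=hλ:
  y_{n+1} = y_n + z·[13/20·y_n + 7/20·y_{n+1}] ⇒ (1 − 7/20z)y_{n+1} = (1 + 13/20z)y_n
  so R(z) = (1 + 13/20z)/(1 − 7/20z).

Solve |R(x)|<1 on ℝ⁻.
x=-1.4: |R|=0.0604
R=−1: 1+13/20x = −1+7/20x ⇒ -3/10x=2 ⇒ x=2/(-3/10)=-6.6667
Confirm numerically:
  x=-5.058: |R|=0.82580 <1
  x=-3.780: |R|=0.62721 <1
  x=-3.366: |R|=0.54538 <1
  x=-3.174: |R|=0.50362 <1
  x=-7.032: |R|=1.03167 >1
  x=-6.809: |R|=1.01262 >1
So |R|<1 on (-6.6667, 0).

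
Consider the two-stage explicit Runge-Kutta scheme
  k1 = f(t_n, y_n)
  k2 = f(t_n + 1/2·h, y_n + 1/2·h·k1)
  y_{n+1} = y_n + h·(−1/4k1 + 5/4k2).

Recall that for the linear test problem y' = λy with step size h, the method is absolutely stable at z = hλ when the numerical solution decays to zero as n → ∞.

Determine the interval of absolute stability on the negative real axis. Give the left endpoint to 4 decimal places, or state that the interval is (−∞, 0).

With y'=λy (z=hλ):
  k1=λy_n ⇒ h·k1=z·y_n;  k2=λ(1+1/2z)y_n ⇒ h·k2=z(1+1/2z)y_n
  y_{n+1}/y_n = 1 − 1/4z + 5/4z(1+1/2z) = 1 + z + 5/8z²
  Hence R(z) = 1 + z + 5/8z².

Boundary: |R(x)|=1, x<0.
x=-1.19: |R|=0.6951
R=1: x+5/8x²=0 ⇒ x=−8/5=-1.6000; min R=1−1/(4·5/8)=0.6000>−1
Confirm numerically:
  x=-0.994: |R|=0.62352 <1
  x=-0.747: |R|=0.60176 <1
  x=-0.730: |R|=0.60306 <1
  x=-2.122: |R|=1.69230 >1
  x=-1.997: |R|=1.49551 >1
  x=-1.898: |R|=1.35350 >1
Stable set (-1.6000, 0).

z∈(-1.6000,0).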